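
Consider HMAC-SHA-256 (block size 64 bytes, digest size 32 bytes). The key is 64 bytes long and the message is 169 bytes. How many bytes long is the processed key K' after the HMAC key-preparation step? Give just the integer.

Key is 64 ≤ 64 bytes, zero-padded: |K'| = 64.

64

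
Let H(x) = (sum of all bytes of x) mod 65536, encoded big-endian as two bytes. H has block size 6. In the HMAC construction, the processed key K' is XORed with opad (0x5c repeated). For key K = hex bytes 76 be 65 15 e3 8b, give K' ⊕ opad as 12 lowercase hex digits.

Key hex bytes 76 be 65 15 e3 8b is exactly B = 6 bytes: K' = 76 be 65 15 e3 8b.
XOR each byte with 0x5c: 76⊕5c=2a, be⊕5c=e2, 65⊕5c=39, 15⊕5c=49, e3⊕5c=bf, 8b⊕5c=d7.

2ae23949bfd7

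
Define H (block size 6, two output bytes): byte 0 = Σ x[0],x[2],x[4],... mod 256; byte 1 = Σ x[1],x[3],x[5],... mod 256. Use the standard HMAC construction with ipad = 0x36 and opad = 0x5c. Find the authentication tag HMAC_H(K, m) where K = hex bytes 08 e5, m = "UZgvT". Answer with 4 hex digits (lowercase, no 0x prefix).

c680

Key hex bytes 08 e5 is 2 bytes ≤ B = 6; zero-pad to 6 bytes: K' = 08 e5 00 00 00 00.
K' ⊕ ipad = 3e d3 36 36 36 36.  K' ⊕ opad = 54 b9 5c 5c 5c 5c.
Inner input = (K'⊕ipad) ∥ m = 3e d3 36 36 36 36 ∥ 55 5a 67 76 54.
Inner hash: even-index sum = 442 mod 256 = 186; odd-index sum = 527 mod 256 = 15 → ba 0f.
Outer input = (K'⊕opad) ∥ inner = 54 b9 5c 5c 5c 5c ∥ ba 0f.
Outer hash (tag): even-index sum = 454 mod 256 = 198; odd-index sum = 384 mod 256 = 128 → c6 80.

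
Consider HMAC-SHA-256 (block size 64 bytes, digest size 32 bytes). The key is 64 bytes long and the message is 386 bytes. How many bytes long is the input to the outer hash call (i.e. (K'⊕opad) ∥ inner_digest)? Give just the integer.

Key is 64 ≤ 64 bytes, zero-padded: |K'| = 64.
Outer input = (K'⊕opad) ∥ H(inner) → 64 + 32 = 96 bytes.

96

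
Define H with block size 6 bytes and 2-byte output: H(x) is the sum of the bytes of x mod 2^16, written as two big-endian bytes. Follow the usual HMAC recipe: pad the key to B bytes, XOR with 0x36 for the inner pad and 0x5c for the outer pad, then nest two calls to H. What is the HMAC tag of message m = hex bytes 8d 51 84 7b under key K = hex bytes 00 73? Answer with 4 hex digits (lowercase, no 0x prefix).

022e

Key hex bytes 00 73 is 2 bytes ≤ B = 6; zero-pad to 6 bytes: K' = 00 73 00 00 00 00.
K' ⊕ ipad = 36 45 36 36 36 36.  K' ⊕ opad = 5c 2f 5c 5c 5c 5c.
Inner input = (K'⊕ipad) ∥ m = 36 45 36 36 36 36 ∥ 8d 51 84 7b.
Inner hash: sum = 54+69+54+54+54+54+141+81+132+123 = 816 → 03 30.
Outer input = (K'⊕opad) ∥ inner = 5c 2f 5c 5c 5c 5c ∥ 03 30.
Outer hash (tag): sum = 92+47+92+92+92+92+3+48 = 558 → 02 2e.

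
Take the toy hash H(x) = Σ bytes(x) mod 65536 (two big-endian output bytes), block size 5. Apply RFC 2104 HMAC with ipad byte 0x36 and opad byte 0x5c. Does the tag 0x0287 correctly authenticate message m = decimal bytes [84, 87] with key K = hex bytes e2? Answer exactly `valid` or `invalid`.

Key hex bytes e2 is 1 byte ≤ B = 5; zero-pad to 5 bytes: K' = e2 00 00 00 00.
K' ⊕ ipad = d4 36 36 36 36; K' ⊕ opad = be 5c 5c 5c 5c.
Inner hash: sum = 212+54+54+54+54+84+87 = 599 → 02 57.
Outer hash (recomputed tag): sum = 190+92+92+92+92+2+87 = 647 → 02 87.
Recomputed tag = 0287; claimed = 0287 → match.

valid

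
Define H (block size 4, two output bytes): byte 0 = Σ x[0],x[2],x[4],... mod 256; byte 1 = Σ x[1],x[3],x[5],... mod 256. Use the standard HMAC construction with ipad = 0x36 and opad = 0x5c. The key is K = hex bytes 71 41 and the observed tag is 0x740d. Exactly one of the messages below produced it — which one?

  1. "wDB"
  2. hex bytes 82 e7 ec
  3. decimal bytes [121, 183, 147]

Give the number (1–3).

Key hex bytes 71 41 is 2 bytes ≤ B = 4; zero-pad to 4 bytes: K' = 71 41 00 00.
K' ⊕ ipad = 47 77 36 36; K' ⊕ opad = 2d 1d 5c 5c.
m1: inner = H(47 77 36 36 77 44 42) = 36 f1; tag = H(2d 1d 5c 5c 36 f1) = bf6a
m2: inner = H(47 77 36 36 82 e7 ec) = eb 94; tag = H(2d 1d 5c 5c eb 94) = 740d ← matches
m3: inner = H(47 77 36 36 79 b7 93) = 89 64; tag = H(2d 1d 5c 5c 89 64) = 12dd

2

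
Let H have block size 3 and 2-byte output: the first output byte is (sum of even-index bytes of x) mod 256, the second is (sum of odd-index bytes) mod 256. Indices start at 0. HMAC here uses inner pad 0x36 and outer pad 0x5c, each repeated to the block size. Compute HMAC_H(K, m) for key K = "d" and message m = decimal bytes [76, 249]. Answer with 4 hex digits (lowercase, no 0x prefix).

Key "d" = 64 is 1 byte ≤ B = 3; zero-pad to 3 bytes: K' = 64 00 00.
K' ⊕ ipad = 52 36 36.  K' ⊕ opad = 38 5c 5c.
Inner input = (K'⊕ipad) ∥ m = 52 36 36 ∥ 4c f9.
Inner hash: even-index sum = 385 mod 256 = 129; odd-index sum = 130 mod 256 = 130 → 81 82.
Outer input = (K'⊕opad) ∥ inner = 38 5c 5c ∥ 81 82.
Outer hash (tag): even-index sum = 278 mod 256 = 22; odd-index sum = 221 mod 256 = 221 → 16 dd.

16dd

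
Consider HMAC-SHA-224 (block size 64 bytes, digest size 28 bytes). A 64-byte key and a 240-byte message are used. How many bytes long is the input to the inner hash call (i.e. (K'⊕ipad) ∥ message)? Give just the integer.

Key is 64 ≤ 64 bytes, zero-padded: |K'| = 64.
Inner input = (K'⊕ipad) ∥ m → 64 + 240 = 304 bytes.

304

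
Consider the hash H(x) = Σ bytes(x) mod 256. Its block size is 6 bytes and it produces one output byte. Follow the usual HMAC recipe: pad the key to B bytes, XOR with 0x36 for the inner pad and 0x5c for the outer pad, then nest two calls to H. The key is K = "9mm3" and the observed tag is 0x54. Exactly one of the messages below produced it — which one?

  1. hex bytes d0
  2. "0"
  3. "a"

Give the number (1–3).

2

Key "9mm3" = 39 6d 6d 33 is 4 bytes ≤ B = 6; zero-pad to 6 bytes: K' = 39 6d 6d 33 00 00.
K' ⊕ ipad = 0f 5b 5b 05 36 36; K' ⊕ opad = 65 31 31 6f 5c 5c.
m1: inner = H(0f 5b 5b 05 36 36 d0) = 06; tag = H(65 31 31 6f 5c 5c 06) = f4
m2: inner = H(0f 5b 5b 05 36 36 30) = 66; tag = H(65 31 31 6f 5c 5c 66) = 54 ← matches
m3: inner = H(0f 5b 5b 05 36 36 61) = 97; tag = H(65 31 31 6f 5c 5c 97) = 85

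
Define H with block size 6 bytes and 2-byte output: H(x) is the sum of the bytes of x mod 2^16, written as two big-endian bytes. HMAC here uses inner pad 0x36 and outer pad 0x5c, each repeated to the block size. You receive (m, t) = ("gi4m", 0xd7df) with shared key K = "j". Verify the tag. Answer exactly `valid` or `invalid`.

Key "j" = 6a is 1 byte ≤ B = 6; zero-pad to 6 bytes: K' = 6a 00 00 00 00 00.
K' ⊕ ipad = 5c 36 36 36 36 36; K' ⊕ opad = 36 5c 5c 5c 5c 5c.
Inner hash: sum = 92+54+54+54+54+54+103+105+52+109 = 731 → 02 db.
Outer hash (recomputed tag): sum = 54+92+92+92+92+92+2+219 = 735 → 02 df.
Recomputed tag = 02df; claimed = d7df → mismatch.

invalid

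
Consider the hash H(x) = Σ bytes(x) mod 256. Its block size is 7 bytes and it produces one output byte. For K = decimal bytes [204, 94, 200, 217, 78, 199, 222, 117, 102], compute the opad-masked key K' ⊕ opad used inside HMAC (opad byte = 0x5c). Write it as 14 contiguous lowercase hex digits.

Key decimal bytes [204, 94, 200, 217, 78, 199, 222, 117, 102] = cc 5e c8 d9 4e c7 de 75 66 is 9 bytes > B = 7, so hash it first: H(key) = 99, then zero-pad to 7 bytes: K' = 99 00 00 00 00 00 00.
XOR each byte with 0x5c: 99⊕5c=c5, 00⊕5c=5c, 00⊕5c=5c, 00⊕5c=5c, 00⊕5c=5c, 00⊕5c=5c, 00⊕5c=5c.

c55c5c5c5c5c5c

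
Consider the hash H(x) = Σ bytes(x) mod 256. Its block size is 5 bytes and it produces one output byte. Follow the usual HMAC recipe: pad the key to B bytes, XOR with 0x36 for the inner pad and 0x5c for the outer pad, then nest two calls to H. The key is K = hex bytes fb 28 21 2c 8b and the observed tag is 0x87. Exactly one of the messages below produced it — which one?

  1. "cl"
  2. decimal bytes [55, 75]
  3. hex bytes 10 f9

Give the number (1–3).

1

Key hex bytes fb 28 21 2c 8b is exactly B = 5 bytes: K' = fb 28 21 2c 8b.
K' ⊕ ipad = cd 1e 17 1a bd; K' ⊕ opad = a7 74 7d 70 d7.
m1: inner = H(cd 1e 17 1a bd 63 6c) = a8; tag = H(a7 74 7d 70 d7 a8) = 87 ← matches
m2: inner = H(cd 1e 17 1a bd 37 4b) = 5b; tag = H(a7 74 7d 70 d7 5b) = 3a
m3: inner = H(cd 1e 17 1a bd 10 f9) = e2; tag = H(a7 74 7d 70 d7 e2) = c1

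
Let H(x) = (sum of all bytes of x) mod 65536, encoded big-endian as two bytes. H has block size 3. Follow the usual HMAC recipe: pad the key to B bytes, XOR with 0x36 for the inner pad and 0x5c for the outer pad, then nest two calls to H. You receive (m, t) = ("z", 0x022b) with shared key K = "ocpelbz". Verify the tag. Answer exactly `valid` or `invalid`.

Key "ocpelbz" = 6f 63 70 65 6c 62 7a is 7 bytes > B = 3, so hash it first: H(key) = 02 ef, then zero-pad to 3 bytes: K' = 02 ef 00.
K' ⊕ ipad = 34 d9 36; K' ⊕ opad = 5e b3 5c.
Inner hash: sum = 52+217+54+122 = 445 → 01 bd.
Outer hash (recomputed tag): sum = 94+179+92+1+189 = 555 → 02 2b.
Recomputed tag = 022b; claimed = 022b → match.

valid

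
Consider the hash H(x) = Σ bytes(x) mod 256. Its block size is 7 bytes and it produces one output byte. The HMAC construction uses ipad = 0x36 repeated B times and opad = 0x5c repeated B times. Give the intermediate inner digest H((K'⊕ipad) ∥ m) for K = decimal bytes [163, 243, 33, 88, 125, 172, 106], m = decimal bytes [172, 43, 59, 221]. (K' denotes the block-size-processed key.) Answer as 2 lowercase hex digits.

0f

Key decimal bytes [163, 243, 33, 88, 125, 172, 106] = a3 f3 21 58 7d ac 6a is exactly B = 7 bytes: K' = a3 f3 21 58 7d ac 6a.
K' ⊕ ipad = 95 c5 17 6e 4b 9a 5c.
Inner input = 95 c5 17 6e 4b 9a 5c ∥ ac 2b 3b dd.
Inner hash: sum = 149+197+23+110+75+154+92+172+43+59+221 = 1295; mod 256 = 15 → 0f.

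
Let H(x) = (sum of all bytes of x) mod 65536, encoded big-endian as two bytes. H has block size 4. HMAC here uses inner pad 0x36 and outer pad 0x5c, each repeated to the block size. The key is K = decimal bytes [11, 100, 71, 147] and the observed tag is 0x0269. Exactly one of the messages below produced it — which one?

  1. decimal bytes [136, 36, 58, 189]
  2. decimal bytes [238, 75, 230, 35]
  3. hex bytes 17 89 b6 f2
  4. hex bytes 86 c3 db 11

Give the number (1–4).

3

Key decimal bytes [11, 100, 71, 147] = 0b 64 47 93 is exactly B = 4 bytes: K' = 0b 64 47 93.
K' ⊕ ipad = 3d 52 71 a5; K' ⊕ opad = 57 38 1b cf.
m1: inner = H(3d 52 71 a5 88 24 3a bd) = 03 48; tag = H(57 38 1b cf 03 48) = 01c4
m2: inner = H(3d 52 71 a5 ee 4b e6 23) = 03 e7; tag = H(57 38 1b cf 03 e7) = 0263
m3: inner = H(3d 52 71 a5 17 89 b6 f2) = 03 ed; tag = H(57 38 1b cf 03 ed) = 0269 ← matches
m4: inner = H(3d 52 71 a5 86 c3 db 11) = 03 da; tag = H(57 38 1b cf 03 da) = 0256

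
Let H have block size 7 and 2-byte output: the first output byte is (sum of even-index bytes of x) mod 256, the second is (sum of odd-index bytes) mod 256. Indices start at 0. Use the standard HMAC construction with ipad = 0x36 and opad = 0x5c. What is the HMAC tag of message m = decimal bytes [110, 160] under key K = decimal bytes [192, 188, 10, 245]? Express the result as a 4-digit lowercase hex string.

9b23

Key decimal bytes [192, 188, 10, 245] = c0 bc 0a f5 is 4 bytes ≤ B = 7; zero-pad to 7 bytes: K' = c0 bc 0a f5 00 00 00.
K' ⊕ ipad = f6 8a 3c c3 36 36 36.  K' ⊕ opad = 9c e0 56 a9 5c 5c 5c.
Inner input = (K'⊕ipad) ∥ m = f6 8a 3c c3 36 36 36 ∥ 6e a0.
Inner hash: even-index sum = 574 mod 256 = 62; odd-index sum = 497 mod 256 = 241 → 3e f1.
Outer input = (K'⊕opad) ∥ inner = 9c e0 56 a9 5c 5c 5c ∥ 3e f1.
Outer hash (tag): even-index sum = 667 mod 256 = 155; odd-index sum = 547 mod 256 = 35 → 9b 23.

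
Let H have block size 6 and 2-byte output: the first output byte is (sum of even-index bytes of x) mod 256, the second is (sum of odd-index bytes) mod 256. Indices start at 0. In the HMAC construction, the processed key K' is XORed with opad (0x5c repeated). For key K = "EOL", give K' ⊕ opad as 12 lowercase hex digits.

1913105c5c5c

Key "EOL" = 45 4f 4c is 3 bytes ≤ B = 6; zero-pad to 6 bytes: K' = 45 4f 4c 00 00 00.
XOR each byte with 0x5c: 45⊕5c=19, 4f⊕5c=13, 4c⊕5c=10, 00⊕5c=5c, 00⊕5c=5c, 00⊕5c=5c.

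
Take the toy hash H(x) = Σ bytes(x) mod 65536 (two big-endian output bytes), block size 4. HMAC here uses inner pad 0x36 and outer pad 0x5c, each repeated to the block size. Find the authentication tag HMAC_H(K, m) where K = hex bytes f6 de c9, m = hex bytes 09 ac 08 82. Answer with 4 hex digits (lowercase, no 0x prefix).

023d

Key hex bytes f6 de c9 is 3 bytes ≤ B = 4; zero-pad to 4 bytes: K' = f6 de c9 00.
K' ⊕ ipad = c0 e8 ff 36.  K' ⊕ opad = aa 82 95 5c.
Inner input = (K'⊕ipad) ∥ m = c0 e8 ff 36 ∥ 09 ac 08 82.
Inner hash: sum = 192+232+255+54+9+172+8+130 = 1052 → 04 1c.
Outer input = (K'⊕opad) ∥ inner = aa 82 95 5c ∥ 04 1c.
Outer hash (tag): sum = 170+130+149+92+4+28 = 573 → 02 3d.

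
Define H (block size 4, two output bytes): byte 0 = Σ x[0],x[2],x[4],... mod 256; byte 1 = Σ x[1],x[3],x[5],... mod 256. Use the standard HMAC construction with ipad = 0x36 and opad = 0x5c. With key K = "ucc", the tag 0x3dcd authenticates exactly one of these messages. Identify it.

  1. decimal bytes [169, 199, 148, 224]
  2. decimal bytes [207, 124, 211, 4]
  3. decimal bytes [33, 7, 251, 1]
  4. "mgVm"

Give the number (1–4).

1

Key "ucc" = 75 63 63 is 3 bytes ≤ B = 4; zero-pad to 4 bytes: K' = 75 63 63 00.
K' ⊕ ipad = 43 55 55 36; K' ⊕ opad = 29 3f 3f 5c.
m1: inner = H(43 55 55 36 a9 c7 94 e0) = d5 32; tag = H(29 3f 3f 5c d5 32) = 3dcd ← matches
m2: inner = H(43 55 55 36 cf 7c d3 04) = 3a 0b; tag = H(29 3f 3f 5c 3a 0b) = a2a6
m3: inner = H(43 55 55 36 21 07 fb 01) = b4 93; tag = H(29 3f 3f 5c b4 93) = 1c2e
m4: inner = H(43 55 55 36 6d 67 56 6d) = 5b 5f; tag = H(29 3f 3f 5c 5b 5f) = c3fa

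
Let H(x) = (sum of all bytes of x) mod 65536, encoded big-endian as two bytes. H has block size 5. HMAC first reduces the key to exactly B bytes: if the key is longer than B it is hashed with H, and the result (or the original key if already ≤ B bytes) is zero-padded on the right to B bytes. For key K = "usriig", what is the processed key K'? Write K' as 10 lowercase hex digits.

0293000000

|K| = 6 > B = 5, so first hash the key.
H(K): sum = 117+115+114+105+105+103 = 659 → 02 93.
Zero-pad H(K) = 02 93 to 5 bytes: K' = 02 93 00 00 00.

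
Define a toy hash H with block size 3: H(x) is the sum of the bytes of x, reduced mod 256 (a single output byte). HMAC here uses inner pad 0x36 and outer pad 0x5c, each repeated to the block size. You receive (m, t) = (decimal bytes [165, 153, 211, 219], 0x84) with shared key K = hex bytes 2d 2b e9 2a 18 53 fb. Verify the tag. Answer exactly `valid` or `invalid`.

Key hex bytes 2d 2b e9 2a 18 53 fb is 7 bytes > B = 3, so hash it first: H(key) = d1, then zero-pad to 3 bytes: K' = d1 00 00.
K' ⊕ ipad = e7 36 36; K' ⊕ opad = 8d 5c 5c.
Inner hash: sum = 231+54+54+165+153+211+219 = 1087; mod 256 = 63 → 3f.
Outer hash (recomputed tag): sum = 141+92+92+63 = 388; mod 256 = 132 → 84.
Recomputed tag = 84; claimed = 84 → match.

valid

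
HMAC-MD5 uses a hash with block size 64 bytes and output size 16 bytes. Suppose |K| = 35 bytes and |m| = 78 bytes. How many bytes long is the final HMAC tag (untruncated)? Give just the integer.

The tag is one MD5 digest: 16 bytes.

16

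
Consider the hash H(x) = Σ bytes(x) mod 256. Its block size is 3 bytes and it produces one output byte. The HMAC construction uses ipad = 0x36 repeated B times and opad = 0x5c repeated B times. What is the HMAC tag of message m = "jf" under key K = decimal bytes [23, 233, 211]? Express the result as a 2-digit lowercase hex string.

Key decimal bytes [23, 233, 211] = 17 e9 d3 is exactly B = 3 bytes: K' = 17 e9 d3.
K' ⊕ ipad = 21 df e5.  K' ⊕ opad = 4b b5 8f.
Inner input = (K'⊕ipad) ∥ m = 21 df e5 ∥ 6a 66.
Inner hash: sum = 33+223+229+106+102 = 693; mod 256 = 181 → b5.
Outer input = (K'⊕opad) ∥ inner = 4b b5 8f ∥ b5.
Outer hash (tag): sum = 75+181+143+181 = 580; mod 256 = 68 → 44.

44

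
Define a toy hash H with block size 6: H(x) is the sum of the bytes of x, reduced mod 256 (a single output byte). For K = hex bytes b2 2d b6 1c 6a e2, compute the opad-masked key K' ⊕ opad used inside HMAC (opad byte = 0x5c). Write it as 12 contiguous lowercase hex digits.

Key hex bytes b2 2d b6 1c 6a e2 is exactly B = 6 bytes: K' = b2 2d b6 1c 6a e2.
XOR each byte with 0x5c: b2⊕5c=ee, 2d⊕5c=71, b6⊕5c=ea, 1c⊕5c=40, 6a⊕5c=36, e2⊕5c=be.

ee71ea4036be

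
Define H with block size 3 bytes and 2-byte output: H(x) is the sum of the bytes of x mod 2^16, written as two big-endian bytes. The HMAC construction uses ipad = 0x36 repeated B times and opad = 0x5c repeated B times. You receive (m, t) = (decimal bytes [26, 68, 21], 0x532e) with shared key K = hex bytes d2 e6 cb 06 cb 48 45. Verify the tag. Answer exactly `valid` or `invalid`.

invalid

Key hex bytes d2 e6 cb 06 cb 48 45 is 7 bytes > B = 3, so hash it first: H(key) = 03 e1, then zero-pad to 3 bytes: K' = 03 e1 00.
K' ⊕ ipad = 35 d7 36; K' ⊕ opad = 5f bd 5c.
Inner hash: sum = 53+215+54+26+68+21 = 437 → 01 b5.
Outer hash (recomputed tag): sum = 95+189+92+1+181 = 558 → 02 2e.
Recomputed tag = 022e; claimed = 532e → mismatch.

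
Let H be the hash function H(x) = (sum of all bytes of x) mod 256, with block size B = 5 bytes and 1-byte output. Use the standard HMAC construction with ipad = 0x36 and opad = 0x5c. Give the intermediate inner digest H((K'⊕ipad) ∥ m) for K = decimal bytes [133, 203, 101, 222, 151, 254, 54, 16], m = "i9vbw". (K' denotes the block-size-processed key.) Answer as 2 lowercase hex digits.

Key decimal bytes [133, 203, 101, 222, 151, 254, 54, 16] = 85 cb 65 de 97 fe 36 10 is 8 bytes > B = 5, so hash it first: H(key) = 6e, then zero-pad to 5 bytes: K' = 6e 00 00 00 00.
K' ⊕ ipad = 58 36 36 36 36.
Inner input = 58 36 36 36 36 ∥ 69 39 76 62 77.
Inner hash: sum = 88+54+54+54+54+105+57+118+98+119 = 801; mod 256 = 33 → 21.

21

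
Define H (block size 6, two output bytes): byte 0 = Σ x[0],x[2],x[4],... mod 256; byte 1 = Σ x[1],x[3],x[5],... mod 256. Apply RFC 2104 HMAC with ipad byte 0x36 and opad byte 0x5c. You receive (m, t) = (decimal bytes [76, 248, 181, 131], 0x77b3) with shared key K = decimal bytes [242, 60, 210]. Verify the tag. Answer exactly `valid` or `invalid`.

Key decimal bytes [242, 60, 210] = f2 3c d2 is 3 bytes ≤ B = 6; zero-pad to 6 bytes: K' = f2 3c d2 00 00 00.
K' ⊕ ipad = c4 0a e4 36 36 36; K' ⊕ opad = ae 60 8e 5c 5c 5c.
Inner hash: even-index sum = 735 mod 256 = 223; odd-index sum = 497 mod 256 = 241 → df f1.
Outer hash (recomputed tag): even-index sum = 631 mod 256 = 119; odd-index sum = 521 mod 256 = 9 → 77 09.
Recomputed tag = 7709; claimed = 77b3 → mismatch.

invalid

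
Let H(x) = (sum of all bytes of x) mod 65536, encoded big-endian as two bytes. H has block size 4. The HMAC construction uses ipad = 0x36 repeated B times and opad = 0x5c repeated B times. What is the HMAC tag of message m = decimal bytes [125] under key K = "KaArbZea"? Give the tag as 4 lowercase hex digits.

Key "KaArbZea" = 4b 61 41 72 62 5a 65 61 is 8 bytes > B = 4, so hash it first: H(key) = 02 e1, then zero-pad to 4 bytes: K' = 02 e1 00 00.
K' ⊕ ipad = 34 d7 36 36.  K' ⊕ opad = 5e bd 5c 5c.
Inner input = (K'⊕ipad) ∥ m = 34 d7 36 36 ∥ 7d.
Inner hash: sum = 52+215+54+54+125 = 500 → 01 f4.
Outer input = (K'⊕opad) ∥ inner = 5e bd 5c 5c ∥ 01 f4.
Outer hash (tag): sum = 94+189+92+92+1+244 = 712 → 02 c8.

02c8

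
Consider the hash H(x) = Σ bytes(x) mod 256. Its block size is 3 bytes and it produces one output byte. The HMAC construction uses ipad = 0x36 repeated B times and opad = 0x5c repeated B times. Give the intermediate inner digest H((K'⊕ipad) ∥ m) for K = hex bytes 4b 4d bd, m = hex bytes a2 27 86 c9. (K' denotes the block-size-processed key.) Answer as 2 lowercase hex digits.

Key hex bytes 4b 4d bd is exactly B = 3 bytes: K' = 4b 4d bd.
K' ⊕ ipad = 7d 7b 8b.
Inner input = 7d 7b 8b ∥ a2 27 86 c9.
Inner hash: sum = 125+123+139+162+39+134+201 = 923; mod 256 = 155 → 9b.

9b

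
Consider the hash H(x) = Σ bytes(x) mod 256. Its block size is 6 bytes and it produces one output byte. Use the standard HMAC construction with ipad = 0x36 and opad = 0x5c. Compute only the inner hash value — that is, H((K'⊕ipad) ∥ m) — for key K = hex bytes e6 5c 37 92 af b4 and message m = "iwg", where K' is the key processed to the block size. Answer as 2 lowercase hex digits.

Key hex bytes e6 5c 37 92 af b4 is exactly B = 6 bytes: K' = e6 5c 37 92 af b4.
K' ⊕ ipad = d0 6a 01 a4 99 82.
Inner input = d0 6a 01 a4 99 82 ∥ 69 77 67.
Inner hash: sum = 208+106+1+164+153+130+105+119+103 = 1089; mod 256 = 65 → 41.

41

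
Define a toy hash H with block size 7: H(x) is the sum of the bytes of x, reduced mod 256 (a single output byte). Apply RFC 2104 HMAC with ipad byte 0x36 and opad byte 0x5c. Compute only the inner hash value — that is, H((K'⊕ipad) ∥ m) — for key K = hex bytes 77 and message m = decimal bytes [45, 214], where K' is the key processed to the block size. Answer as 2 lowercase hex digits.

Key hex bytes 77 is 1 byte ≤ B = 7; zero-pad to 7 bytes: K' = 77 00 00 00 00 00 00.
K' ⊕ ipad = 41 36 36 36 36 36 36.
Inner input = 41 36 36 36 36 36 36 ∥ 2d d6.
Inner hash: sum = 65+54+54+54+54+54+54+45+214 = 648; mod 256 = 136 → 88.

88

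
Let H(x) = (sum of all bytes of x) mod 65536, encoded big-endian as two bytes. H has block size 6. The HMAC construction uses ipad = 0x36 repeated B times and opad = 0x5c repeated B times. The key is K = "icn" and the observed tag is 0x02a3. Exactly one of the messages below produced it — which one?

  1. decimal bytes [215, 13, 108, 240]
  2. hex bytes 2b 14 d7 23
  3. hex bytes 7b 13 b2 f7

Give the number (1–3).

2

Key "icn" = 69 63 6e is 3 bytes ≤ B = 6; zero-pad to 6 bytes: K' = 69 63 6e 00 00 00.
K' ⊕ ipad = 5f 55 58 36 36 36; K' ⊕ opad = 35 3f 32 5c 5c 5c.
m1: inner = H(5f 55 58 36 36 36 d7 0d 6c f0) = 03 ee; tag = H(35 3f 32 5c 5c 5c 03 ee) = 02ab
m2: inner = H(5f 55 58 36 36 36 2b 14 d7 23) = 02 e7; tag = H(35 3f 32 5c 5c 5c 02 e7) = 02a3 ← matches
m3: inner = H(5f 55 58 36 36 36 7b 13 b2 f7) = 03 e5; tag = H(35 3f 32 5c 5c 5c 03 e5) = 02a2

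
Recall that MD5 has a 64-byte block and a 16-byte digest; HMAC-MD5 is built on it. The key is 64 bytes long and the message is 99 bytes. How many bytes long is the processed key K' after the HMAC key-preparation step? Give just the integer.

Key is 64 ≤ 64 bytes, zero-padded: |K'| = 64.

64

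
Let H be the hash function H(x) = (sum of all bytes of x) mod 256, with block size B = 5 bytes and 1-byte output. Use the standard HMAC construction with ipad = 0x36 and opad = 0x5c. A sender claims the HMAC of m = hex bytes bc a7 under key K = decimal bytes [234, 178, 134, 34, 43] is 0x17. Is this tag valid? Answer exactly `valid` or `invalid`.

Key decimal bytes [234, 178, 134, 34, 43] = ea b2 86 22 2b is exactly B = 5 bytes: K' = ea b2 86 22 2b.
K' ⊕ ipad = dc 84 b0 14 1d; K' ⊕ opad = b6 ee da 7e 77.
Inner hash: sum = 220+132+176+20+29+188+167 = 932; mod 256 = 164 → a4.
Outer hash (recomputed tag): sum = 182+238+218+126+119+164 = 1047; mod 256 = 23 → 17.
Recomputed tag = 17; claimed = 17 → match.

valid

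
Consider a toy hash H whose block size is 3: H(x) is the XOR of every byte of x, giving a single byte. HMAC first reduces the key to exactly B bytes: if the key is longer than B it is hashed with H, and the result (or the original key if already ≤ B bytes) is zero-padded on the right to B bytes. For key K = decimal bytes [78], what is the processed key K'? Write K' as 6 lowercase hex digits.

Key decimal bytes [78] = 4e is 1 byte ≤ B = 3; zero-pad to 3 bytes: K' = 4e 00 00.

4e0000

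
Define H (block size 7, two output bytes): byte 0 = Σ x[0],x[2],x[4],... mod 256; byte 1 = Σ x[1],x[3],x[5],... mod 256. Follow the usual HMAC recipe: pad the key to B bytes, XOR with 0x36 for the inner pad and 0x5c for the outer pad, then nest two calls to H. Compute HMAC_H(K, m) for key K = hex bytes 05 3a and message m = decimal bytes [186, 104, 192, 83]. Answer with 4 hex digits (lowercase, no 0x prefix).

5fae

Key hex bytes 05 3a is 2 bytes ≤ B = 7; zero-pad to 7 bytes: K' = 05 3a 00 00 00 00 00.
K' ⊕ ipad = 33 0c 36 36 36 36 36.  K' ⊕ opad = 59 66 5c 5c 5c 5c 5c.
Inner input = (K'⊕ipad) ∥ m = 33 0c 36 36 36 36 36 ∥ ba 68 c0 53.
Inner hash: even-index sum = 400 mod 256 = 144; odd-index sum = 498 mod 256 = 242 → 90 f2.
Outer input = (K'⊕opad) ∥ inner = 59 66 5c 5c 5c 5c 5c ∥ 90 f2.
Outer hash (tag): even-index sum = 607 mod 256 = 95; odd-index sum = 430 mod 256 = 174 → 5f ae.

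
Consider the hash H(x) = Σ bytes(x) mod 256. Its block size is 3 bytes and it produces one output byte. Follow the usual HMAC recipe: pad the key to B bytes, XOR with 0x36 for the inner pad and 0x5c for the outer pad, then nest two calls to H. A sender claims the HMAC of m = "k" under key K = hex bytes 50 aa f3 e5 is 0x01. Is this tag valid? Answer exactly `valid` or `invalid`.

Key hex bytes 50 aa f3 e5 is 4 bytes > B = 3, so hash it first: H(key) = d2, then zero-pad to 3 bytes: K' = d2 00 00.
K' ⊕ ipad = e4 36 36; K' ⊕ opad = 8e 5c 5c.
Inner hash: sum = 228+54+54+107 = 443; mod 256 = 187 → bb.
Outer hash (recomputed tag): sum = 142+92+92+187 = 513; mod 256 = 1 → 01.
Recomputed tag = 01; claimed = 01 → match.

valid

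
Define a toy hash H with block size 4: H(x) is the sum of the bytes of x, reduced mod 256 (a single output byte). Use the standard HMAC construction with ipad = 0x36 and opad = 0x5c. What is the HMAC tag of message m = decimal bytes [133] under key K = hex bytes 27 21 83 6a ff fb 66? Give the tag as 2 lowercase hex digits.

a7

Key hex bytes 27 21 83 6a ff fb 66 is 7 bytes > B = 4, so hash it first: H(key) = 95, then zero-pad to 4 bytes: K' = 95 00 00 00.
K' ⊕ ipad = a3 36 36 36.  K' ⊕ opad = c9 5c 5c 5c.
Inner input = (K'⊕ipad) ∥ m = a3 36 36 36 ∥ 85.
Inner hash: sum = 163+54+54+54+133 = 458; mod 256 = 202 → ca.
Outer input = (K'⊕opad) ∥ inner = c9 5c 5c 5c ∥ ca.
Outer hash (tag): sum = 201+92+92+92+202 = 679; mod 256 = 167 → a7.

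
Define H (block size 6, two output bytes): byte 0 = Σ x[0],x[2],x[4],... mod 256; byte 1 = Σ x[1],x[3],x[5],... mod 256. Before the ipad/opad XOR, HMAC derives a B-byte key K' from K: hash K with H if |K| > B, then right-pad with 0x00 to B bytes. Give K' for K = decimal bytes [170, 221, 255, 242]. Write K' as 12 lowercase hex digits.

Key decimal bytes [170, 221, 255, 242] = aa dd ff f2 is 4 bytes ≤ B = 6; zero-pad to 6 bytes: K' = aa dd ff f2 00 00.

aaddfff20000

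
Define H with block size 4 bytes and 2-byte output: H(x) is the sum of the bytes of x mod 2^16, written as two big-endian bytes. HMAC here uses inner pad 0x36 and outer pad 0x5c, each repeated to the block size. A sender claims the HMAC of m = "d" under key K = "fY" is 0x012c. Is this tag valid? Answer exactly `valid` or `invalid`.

invalid

Key "fY" = 66 59 is 2 bytes ≤ B = 4; zero-pad to 4 bytes: K' = 66 59 00 00.
K' ⊕ ipad = 50 6f 36 36; K' ⊕ opad = 3a 05 5c 5c.
Inner hash: sum = 80+111+54+54+100 = 399 → 01 8f.
Outer hash (recomputed tag): sum = 58+5+92+92+1+143 = 391 → 01 87.
Recomputed tag = 0187; claimed = 012c → mismatch.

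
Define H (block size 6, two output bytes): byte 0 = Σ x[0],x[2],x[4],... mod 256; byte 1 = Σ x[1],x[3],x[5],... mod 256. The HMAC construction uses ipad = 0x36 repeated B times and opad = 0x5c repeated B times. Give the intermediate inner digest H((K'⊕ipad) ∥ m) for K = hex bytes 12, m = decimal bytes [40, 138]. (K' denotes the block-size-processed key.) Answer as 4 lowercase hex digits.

Key hex bytes 12 is 1 byte ≤ B = 6; zero-pad to 6 bytes: K' = 12 00 00 00 00 00.
K' ⊕ ipad = 24 36 36 36 36 36.
Inner input = 24 36 36 36 36 36 ∥ 28 8a.
Inner hash: even-index sum = 184 mod 256 = 184; odd-index sum = 300 mod 256 = 44 → b8 2c.

b82c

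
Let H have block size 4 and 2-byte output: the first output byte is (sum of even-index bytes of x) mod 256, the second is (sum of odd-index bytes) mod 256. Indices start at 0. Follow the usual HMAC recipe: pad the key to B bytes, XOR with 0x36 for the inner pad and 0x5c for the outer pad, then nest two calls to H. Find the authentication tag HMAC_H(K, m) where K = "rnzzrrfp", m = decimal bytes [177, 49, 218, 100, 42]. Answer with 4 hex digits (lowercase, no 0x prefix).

d1b9

Key "rnzzrrfp" = 72 6e 7a 7a 72 72 66 70 is 8 bytes > B = 4, so hash it first: H(key) = c4 ca, then zero-pad to 4 bytes: K' = c4 ca 00 00.
K' ⊕ ipad = f2 fc 36 36.  K' ⊕ opad = 98 96 5c 5c.
Inner input = (K'⊕ipad) ∥ m = f2 fc 36 36 ∥ b1 31 da 64 2a.
Inner hash: even-index sum = 733 mod 256 = 221; odd-index sum = 455 mod 256 = 199 → dd c7.
Outer input = (K'⊕opad) ∥ inner = 98 96 5c 5c ∥ dd c7.
Outer hash (tag): even-index sum = 465 mod 256 = 209; odd-index sum = 441 mod 256 = 185 → d1 b9.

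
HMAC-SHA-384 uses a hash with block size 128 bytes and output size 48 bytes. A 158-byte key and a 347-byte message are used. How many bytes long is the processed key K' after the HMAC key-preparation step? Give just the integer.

Key is 158 > 128 bytes, so it is hashed to 48 bytes then zero-padded to 128: |K'| = 128.

128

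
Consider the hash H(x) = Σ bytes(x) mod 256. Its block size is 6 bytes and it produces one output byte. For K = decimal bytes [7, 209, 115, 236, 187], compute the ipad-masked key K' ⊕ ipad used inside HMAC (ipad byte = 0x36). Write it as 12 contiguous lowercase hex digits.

31e745da8d36

Key decimal bytes [7, 209, 115, 236, 187] = 07 d1 73 ec bb is 5 bytes ≤ B = 6; zero-pad to 6 bytes: K' = 07 d1 73 ec bb 00.
XOR each byte with 0x36: 07⊕36=31, d1⊕36=e7, 73⊕36=45, ec⊕36=da, bb⊕36=8d, 00⊕36=36.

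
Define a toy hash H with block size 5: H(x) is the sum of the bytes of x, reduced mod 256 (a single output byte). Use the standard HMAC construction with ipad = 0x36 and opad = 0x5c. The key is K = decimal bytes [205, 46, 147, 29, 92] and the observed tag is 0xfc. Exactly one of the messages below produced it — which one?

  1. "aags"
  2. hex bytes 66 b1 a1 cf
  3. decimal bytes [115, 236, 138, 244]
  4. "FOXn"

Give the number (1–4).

Key decimal bytes [205, 46, 147, 29, 92] = cd 2e 93 1d 5c is exactly B = 5 bytes: K' = cd 2e 93 1d 5c.
K' ⊕ ipad = fb 18 a5 2b 6a; K' ⊕ opad = 91 72 cf 41 00.
m1: inner = H(fb 18 a5 2b 6a 61 61 67 73) = e9; tag = H(91 72 cf 41 00 e9) = fc ← matches
m2: inner = H(fb 18 a5 2b 6a 66 b1 a1 cf) = d4; tag = H(91 72 cf 41 00 d4) = e7
m3: inner = H(fb 18 a5 2b 6a 73 ec 8a f4) = 2a; tag = H(91 72 cf 41 00 2a) = 3d
m4: inner = H(fb 18 a5 2b 6a 46 4f 58 6e) = a8; tag = H(91 72 cf 41 00 a8) = bb

1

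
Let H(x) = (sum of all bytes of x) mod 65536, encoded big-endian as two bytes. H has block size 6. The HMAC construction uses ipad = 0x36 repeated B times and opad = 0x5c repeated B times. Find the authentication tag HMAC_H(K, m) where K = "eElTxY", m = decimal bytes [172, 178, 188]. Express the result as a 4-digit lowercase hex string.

Key "eElTxY" = 65 45 6c 54 78 59 is exactly B = 6 bytes: K' = 65 45 6c 54 78 59.
K' ⊕ ipad = 53 73 5a 62 4e 6f.  K' ⊕ opad = 39 19 30 08 24 05.
Inner input = (K'⊕ipad) ∥ m = 53 73 5a 62 4e 6f ∥ ac b2 bc.
Inner hash: sum = 83+115+90+98+78+111+172+178+188 = 1113 → 04 59.
Outer input = (K'⊕opad) ∥ inner = 39 19 30 08 24 05 ∥ 04 59.
Outer hash (tag): sum = 57+25+48+8+36+5+4+89 = 272 → 01 10.

0110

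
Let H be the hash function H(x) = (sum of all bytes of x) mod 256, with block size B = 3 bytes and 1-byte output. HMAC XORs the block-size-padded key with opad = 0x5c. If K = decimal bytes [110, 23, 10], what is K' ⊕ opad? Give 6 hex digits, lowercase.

Key decimal bytes [110, 23, 10] = 6e 17 0a is exactly B = 3 bytes: K' = 6e 17 0a.
XOR each byte with 0x5c: 6e⊕5c=32, 17⊕5c=4b, 0a⊕5c=56.

324b56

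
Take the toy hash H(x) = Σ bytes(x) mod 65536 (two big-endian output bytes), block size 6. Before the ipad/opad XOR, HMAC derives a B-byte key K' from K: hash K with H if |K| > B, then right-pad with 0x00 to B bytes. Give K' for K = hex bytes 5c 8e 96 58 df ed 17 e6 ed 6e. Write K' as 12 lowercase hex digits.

05fc00000000

|K| = 10 > B = 6, so first hash the key.
H(K): sum = 92+142+150+88+223+237+23+230+237+110 = 1532 → 05 fc.
Zero-pad H(K) = 05 fc to 6 bytes: K' = 05 fc 00 00 00 00.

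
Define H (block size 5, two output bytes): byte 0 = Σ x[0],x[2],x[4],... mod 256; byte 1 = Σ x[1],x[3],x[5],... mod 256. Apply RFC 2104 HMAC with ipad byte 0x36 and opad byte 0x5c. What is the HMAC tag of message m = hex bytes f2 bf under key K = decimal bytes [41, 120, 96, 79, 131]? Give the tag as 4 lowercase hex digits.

4920

Key decimal bytes [41, 120, 96, 79, 131] = 29 78 60 4f 83 is exactly B = 5 bytes: K' = 29 78 60 4f 83.
K' ⊕ ipad = 1f 4e 56 79 b5.  K' ⊕ opad = 75 24 3c 13 df.
Inner input = (K'⊕ipad) ∥ m = 1f 4e 56 79 b5 ∥ f2 bf.
Inner hash: even-index sum = 489 mod 256 = 233; odd-index sum = 441 mod 256 = 185 → e9 b9.
Outer input = (K'⊕opad) ∥ inner = 75 24 3c 13 df ∥ e9 b9.
Outer hash (tag): even-index sum = 585 mod 256 = 73; odd-index sum = 288 mod 256 = 32 → 49 20.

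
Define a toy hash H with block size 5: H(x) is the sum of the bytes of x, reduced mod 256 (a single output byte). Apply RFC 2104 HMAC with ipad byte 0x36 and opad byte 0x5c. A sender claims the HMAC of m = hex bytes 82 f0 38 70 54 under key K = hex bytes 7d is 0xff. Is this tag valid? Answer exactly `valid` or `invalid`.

invalid

Key hex bytes 7d is 1 byte ≤ B = 5; zero-pad to 5 bytes: K' = 7d 00 00 00 00.
K' ⊕ ipad = 4b 36 36 36 36; K' ⊕ opad = 21 5c 5c 5c 5c.
Inner hash: sum = 75+54+54+54+54+130+240+56+112+84 = 913; mod 256 = 145 → 91.
Outer hash (recomputed tag): sum = 33+92+92+92+92+145 = 546; mod 256 = 34 → 22.
Recomputed tag = 22; claimed = ff → mismatch.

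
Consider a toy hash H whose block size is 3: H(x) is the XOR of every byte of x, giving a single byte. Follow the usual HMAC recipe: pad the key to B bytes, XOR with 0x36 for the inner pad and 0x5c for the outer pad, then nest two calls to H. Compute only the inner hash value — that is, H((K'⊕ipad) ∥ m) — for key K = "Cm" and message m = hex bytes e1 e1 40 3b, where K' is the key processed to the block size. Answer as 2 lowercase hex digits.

63

Key "Cm" = 43 6d is 2 bytes ≤ B = 3; zero-pad to 3 bytes: K' = 43 6d 00.
K' ⊕ ipad = 75 5b 36.
Inner input = 75 5b 36 ∥ e1 e1 40 3b.
Inner hash: XOR 75⊕5b⊕36⊕e1⊕e1⊕40⊕3b = 63.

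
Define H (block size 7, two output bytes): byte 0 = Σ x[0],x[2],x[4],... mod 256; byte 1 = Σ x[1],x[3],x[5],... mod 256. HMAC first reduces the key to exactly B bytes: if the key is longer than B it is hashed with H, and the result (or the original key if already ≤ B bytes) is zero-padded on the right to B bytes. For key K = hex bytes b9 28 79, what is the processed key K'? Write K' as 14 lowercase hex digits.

Key hex bytes b9 28 79 is 3 bytes ≤ B = 7; zero-pad to 7 bytes: K' = b9 28 79 00 00 00 00.

b9287900000000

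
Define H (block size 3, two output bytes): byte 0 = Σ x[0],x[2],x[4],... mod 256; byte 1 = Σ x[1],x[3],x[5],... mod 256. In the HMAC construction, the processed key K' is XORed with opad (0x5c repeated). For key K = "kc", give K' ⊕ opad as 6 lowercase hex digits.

Key "kc" = 6b 63 is 2 bytes ≤ B = 3; zero-pad to 3 bytes: K' = 6b 63 00.
XOR each byte with 0x5c: 6b⊕5c=37, 63⊕5c=3f, 00⊕5c=5c.

373f5c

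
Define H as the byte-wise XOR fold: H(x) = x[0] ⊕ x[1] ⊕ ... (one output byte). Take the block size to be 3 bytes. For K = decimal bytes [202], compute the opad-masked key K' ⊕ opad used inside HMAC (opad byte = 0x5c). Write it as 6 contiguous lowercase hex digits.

Key decimal bytes [202] = ca is 1 byte ≤ B = 3; zero-pad to 3 bytes: K' = ca 00 00.
XOR each byte with 0x5c: ca⊕5c=96, 00⊕5c=5c, 00⊕5c=5c.

965c5c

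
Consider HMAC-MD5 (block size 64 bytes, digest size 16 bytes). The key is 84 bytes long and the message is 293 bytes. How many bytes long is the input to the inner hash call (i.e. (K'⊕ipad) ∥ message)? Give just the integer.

357

Key is 84 > 64 bytes, so it is hashed to 16 bytes then zero-padded to 64: |K'| = 64.
Inner input = (K'⊕ipad) ∥ m → 64 + 293 = 357 bytes.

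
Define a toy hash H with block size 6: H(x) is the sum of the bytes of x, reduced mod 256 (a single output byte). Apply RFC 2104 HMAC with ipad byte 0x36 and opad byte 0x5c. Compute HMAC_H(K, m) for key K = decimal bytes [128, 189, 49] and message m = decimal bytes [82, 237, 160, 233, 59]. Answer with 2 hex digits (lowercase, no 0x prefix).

2b

Key decimal bytes [128, 189, 49] = 80 bd 31 is 3 bytes ≤ B = 6; zero-pad to 6 bytes: K' = 80 bd 31 00 00 00.
K' ⊕ ipad = b6 8b 07 36 36 36.  K' ⊕ opad = dc e1 6d 5c 5c 5c.
Inner input = (K'⊕ipad) ∥ m = b6 8b 07 36 36 36 ∥ 52 ed a0 e9 3b.
Inner hash: sum = 182+139+7+54+54+54+82+237+160+233+59 = 1261; mod 256 = 237 → ed.
Outer input = (K'⊕opad) ∥ inner = dc e1 6d 5c 5c 5c ∥ ed.
Outer hash (tag): sum = 220+225+109+92+92+92+237 = 1067; mod 256 = 43 → 2b.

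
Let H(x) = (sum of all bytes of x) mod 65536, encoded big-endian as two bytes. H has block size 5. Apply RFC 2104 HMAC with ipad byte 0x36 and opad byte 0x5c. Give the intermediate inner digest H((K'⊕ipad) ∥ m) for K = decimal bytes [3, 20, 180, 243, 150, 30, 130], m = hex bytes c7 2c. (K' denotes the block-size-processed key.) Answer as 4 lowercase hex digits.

Key decimal bytes [3, 20, 180, 243, 150, 30, 130] = 03 14 b4 f3 96 1e 82 is 7 bytes > B = 5, so hash it first: H(key) = 02 f4, then zero-pad to 5 bytes: K' = 02 f4 00 00 00.
K' ⊕ ipad = 34 c2 36 36 36.
Inner input = 34 c2 36 36 36 ∥ c7 2c.
Inner hash: sum = 52+194+54+54+54+199+44 = 651 → 02 8b.

028b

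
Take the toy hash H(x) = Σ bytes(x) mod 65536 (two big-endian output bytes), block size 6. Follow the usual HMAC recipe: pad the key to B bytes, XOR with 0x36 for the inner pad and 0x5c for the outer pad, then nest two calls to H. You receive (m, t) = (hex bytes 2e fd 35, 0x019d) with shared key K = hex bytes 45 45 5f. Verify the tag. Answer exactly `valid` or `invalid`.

Key hex bytes 45 45 5f is 3 bytes ≤ B = 6; zero-pad to 6 bytes: K' = 45 45 5f 00 00 00.
K' ⊕ ipad = 73 73 69 36 36 36; K' ⊕ opad = 19 19 03 5c 5c 5c.
Inner hash: sum = 115+115+105+54+54+54+46+253+53 = 849 → 03 51.
Outer hash (recomputed tag): sum = 25+25+3+92+92+92+3+81 = 413 → 01 9d.
Recomputed tag = 019d; claimed = 019d → match.

valid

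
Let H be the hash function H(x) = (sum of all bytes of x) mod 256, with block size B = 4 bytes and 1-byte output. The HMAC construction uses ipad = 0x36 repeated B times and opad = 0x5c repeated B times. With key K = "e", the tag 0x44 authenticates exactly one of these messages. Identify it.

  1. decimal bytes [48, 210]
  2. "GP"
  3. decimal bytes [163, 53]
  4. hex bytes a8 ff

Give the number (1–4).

1

Key "e" = 65 is 1 byte ≤ B = 4; zero-pad to 4 bytes: K' = 65 00 00 00.
K' ⊕ ipad = 53 36 36 36; K' ⊕ opad = 39 5c 5c 5c.
m1: inner = H(53 36 36 36 30 d2) = f7; tag = H(39 5c 5c 5c f7) = 44 ← matches
m2: inner = H(53 36 36 36 47 50) = 8c; tag = H(39 5c 5c 5c 8c) = d9
m3: inner = H(53 36 36 36 a3 35) = cd; tag = H(39 5c 5c 5c cd) = 1a
m4: inner = H(53 36 36 36 a8 ff) = 9c; tag = H(39 5c 5c 5c 9c) = e9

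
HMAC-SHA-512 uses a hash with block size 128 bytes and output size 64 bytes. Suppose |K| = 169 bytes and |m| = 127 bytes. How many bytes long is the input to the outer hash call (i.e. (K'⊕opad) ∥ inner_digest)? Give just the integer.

Key is 169 > 128 bytes, so it is hashed to 64 bytes then zero-padded to 128: |K'| = 128.
Outer input = (K'⊕opad) ∥ H(inner) → 128 + 64 = 192 bytes.

192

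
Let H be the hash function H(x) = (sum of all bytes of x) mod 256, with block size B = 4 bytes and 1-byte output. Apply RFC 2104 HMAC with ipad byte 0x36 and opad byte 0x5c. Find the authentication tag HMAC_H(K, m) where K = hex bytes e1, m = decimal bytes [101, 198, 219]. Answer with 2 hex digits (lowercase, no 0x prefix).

Key hex bytes e1 is 1 byte ≤ B = 4; zero-pad to 4 bytes: K' = e1 00 00 00.
K' ⊕ ipad = d7 36 36 36.  K' ⊕ opad = bd 5c 5c 5c.
Inner input = (K'⊕ipad) ∥ m = d7 36 36 36 ∥ 65 c6 db.
Inner hash: sum = 215+54+54+54+101+198+219 = 895; mod 256 = 127 → 7f.
Outer input = (K'⊕opad) ∥ inner = bd 5c 5c 5c ∥ 7f.
Outer hash (tag): sum = 189+92+92+92+127 = 592; mod 256 = 80 → 50.

50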